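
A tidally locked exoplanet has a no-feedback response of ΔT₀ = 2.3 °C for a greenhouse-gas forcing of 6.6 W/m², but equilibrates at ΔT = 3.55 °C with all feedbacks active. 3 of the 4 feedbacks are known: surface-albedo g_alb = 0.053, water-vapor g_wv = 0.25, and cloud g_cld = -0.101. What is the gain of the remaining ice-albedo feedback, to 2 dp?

0.15

Amplification A = ΔT/ΔT₀ = 3.55/2.3 = 1.543.
Total gain g = 1 − 1/A = 1 − 1/1.543 = 0.3519.
Known gains sum to 0.053 + 0.25 − 0.101 = 0.202.
g_ice = 0.3519 − 0.202 = 0.15.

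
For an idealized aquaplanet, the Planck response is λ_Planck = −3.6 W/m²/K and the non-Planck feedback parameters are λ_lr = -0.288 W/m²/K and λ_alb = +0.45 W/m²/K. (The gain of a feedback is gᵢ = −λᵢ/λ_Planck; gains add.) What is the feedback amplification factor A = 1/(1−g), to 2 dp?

Convert to gains: g_lr = -0.288/3.6 = -0.08; g_alb = 0.45/3.6 = 0.125.
Total gain g = 0.045.
A = 1/(1 − 0.045) = 1.05.

1.05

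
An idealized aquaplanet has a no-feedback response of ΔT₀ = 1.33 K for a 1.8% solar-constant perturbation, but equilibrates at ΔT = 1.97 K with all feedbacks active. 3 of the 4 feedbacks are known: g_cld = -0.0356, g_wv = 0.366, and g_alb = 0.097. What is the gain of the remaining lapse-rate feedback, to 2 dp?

Amplification A = ΔT/ΔT₀ = 1.97/1.33 = 1.481.
Total gain g = 1 − 1/A = 1 − 1/1.481 = 0.3248.
Known gains sum to -0.0356 + 0.366 + 0.097 = 0.4274.
g_lr = 0.3248 − 0.4274 = -0.10.

-0.10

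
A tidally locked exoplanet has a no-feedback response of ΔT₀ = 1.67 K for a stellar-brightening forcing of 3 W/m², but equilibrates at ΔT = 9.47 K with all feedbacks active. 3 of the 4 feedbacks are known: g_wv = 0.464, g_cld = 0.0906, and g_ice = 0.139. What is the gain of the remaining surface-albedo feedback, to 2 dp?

0.13

Amplification A = ΔT/ΔT₀ = 9.47/1.67 = 5.671.
Total gain g = 1 − 1/A = 1 − 1/5.671 = 0.8237.
Known gains sum to 0.464 + 0.0906 + 0.139 = 0.6936.
g_alb = 0.8237 − 0.6936 = 0.13.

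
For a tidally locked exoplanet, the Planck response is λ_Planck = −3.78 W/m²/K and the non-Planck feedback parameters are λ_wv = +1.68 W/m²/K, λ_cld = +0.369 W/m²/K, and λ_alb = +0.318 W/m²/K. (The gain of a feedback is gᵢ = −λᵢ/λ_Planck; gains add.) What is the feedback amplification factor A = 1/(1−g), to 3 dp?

2.675

Convert to gains: g_wv = 1.68/3.78 = 0.4444; g_cld = 0.369/3.78 = 0.09762; g_alb = 0.318/3.78 = 0.08413.
Total gain g = 0.62615.
A = 1/(1 − 0.62615) = 2.675.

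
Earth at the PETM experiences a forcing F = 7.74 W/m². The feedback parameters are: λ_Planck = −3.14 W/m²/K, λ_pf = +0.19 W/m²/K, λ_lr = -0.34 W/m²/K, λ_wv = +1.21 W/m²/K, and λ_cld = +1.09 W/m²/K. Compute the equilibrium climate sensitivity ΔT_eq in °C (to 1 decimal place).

7.8 °C

Net feedback parameter λ = (−3.14) + (+0.19) + (-0.34) + (+1.21) + (+1.09) = -0.99 W/m²/K.
ΔT = −F/λ = −7.74/(-0.99) = 7.8 °C.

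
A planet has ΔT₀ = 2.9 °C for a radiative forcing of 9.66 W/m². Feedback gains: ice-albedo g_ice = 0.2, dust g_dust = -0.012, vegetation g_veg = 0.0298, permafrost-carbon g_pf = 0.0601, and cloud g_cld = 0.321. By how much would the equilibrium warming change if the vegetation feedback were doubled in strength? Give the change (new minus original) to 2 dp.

0.58 °C

Original: g = 0.5989, ΔT = 2.9/(1−0.5989) = 7.2301 °C.
With doubled vegetation: g' = 0.6287, ΔT' = 2.9/(1−0.6287) = 7.8104 °C.
Change = 7.8104 − 7.2301 = 0.58 °C.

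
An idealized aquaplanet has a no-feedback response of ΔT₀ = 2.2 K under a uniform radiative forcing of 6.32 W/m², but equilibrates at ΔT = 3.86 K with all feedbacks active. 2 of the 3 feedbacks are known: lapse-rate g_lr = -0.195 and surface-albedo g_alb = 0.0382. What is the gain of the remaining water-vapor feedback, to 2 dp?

0.59

Amplification A = ΔT/ΔT₀ = 3.86/2.2 = 1.755.
Total gain g = 1 − 1/A = 1 − 1/1.755 = 0.4302.
Known gains sum to -0.195 + 0.0382 = -0.1568.
g_wv = 0.4302 + 0.1568 = 0.59.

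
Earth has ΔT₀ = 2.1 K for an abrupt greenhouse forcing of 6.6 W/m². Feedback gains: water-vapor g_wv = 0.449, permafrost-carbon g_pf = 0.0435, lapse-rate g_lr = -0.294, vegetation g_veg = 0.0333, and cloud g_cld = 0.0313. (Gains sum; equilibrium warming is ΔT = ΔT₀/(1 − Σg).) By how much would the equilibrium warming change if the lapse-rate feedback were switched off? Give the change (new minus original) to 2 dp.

1.89 K

Original: g = 0.2631, ΔT = 2.1/(1−0.2631) = 2.8498 K.
Without lapse-rate: g' = 0.5571, ΔT' = 2.1/(1−0.5571) = 4.7415 K.
Change = 4.7415 − 2.8498 = 1.89 K.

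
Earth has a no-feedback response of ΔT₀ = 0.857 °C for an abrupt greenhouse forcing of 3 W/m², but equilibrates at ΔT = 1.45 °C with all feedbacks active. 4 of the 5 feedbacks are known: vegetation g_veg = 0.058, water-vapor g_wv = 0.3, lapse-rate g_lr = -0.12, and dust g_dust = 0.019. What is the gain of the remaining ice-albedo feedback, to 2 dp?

0.15

Amplification A = ΔT/ΔT₀ = 1.45/0.857 = 1.692.
Total gain g = 1 − 1/A = 1 − 1/1.692 = 0.409.
Known gains sum to 0.058 + 0.3 − 0.12 + 0.019 = 0.257.
g_ice = 0.409 − 0.257 = 0.15.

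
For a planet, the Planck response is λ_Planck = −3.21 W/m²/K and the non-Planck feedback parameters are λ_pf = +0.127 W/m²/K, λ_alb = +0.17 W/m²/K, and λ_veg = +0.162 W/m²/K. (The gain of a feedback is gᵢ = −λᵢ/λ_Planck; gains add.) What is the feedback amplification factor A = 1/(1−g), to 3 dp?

Convert to gains: g_pf = 0.127/3.21 = 0.03956; g_alb = 0.17/3.21 = 0.05296; g_veg = 0.162/3.21 = 0.05047.
Total gain g = 0.14299.
A = 1/(1 − 0.14299) = 1.167.

1.167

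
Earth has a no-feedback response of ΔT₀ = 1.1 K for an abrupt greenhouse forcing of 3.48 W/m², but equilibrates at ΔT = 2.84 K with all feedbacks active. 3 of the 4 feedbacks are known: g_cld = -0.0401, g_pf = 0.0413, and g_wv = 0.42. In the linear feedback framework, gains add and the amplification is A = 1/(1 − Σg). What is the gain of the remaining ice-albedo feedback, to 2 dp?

0.19

Amplification A = ΔT/ΔT₀ = 2.84/1.1 = 2.582.
Total gain g = 1 − 1/A = 1 − 1/2.582 = 0.6127.
Known gains sum to -0.0401 + 0.0413 + 0.42 = 0.4212.
g_ice = 0.6127 − 0.4212 = 0.19.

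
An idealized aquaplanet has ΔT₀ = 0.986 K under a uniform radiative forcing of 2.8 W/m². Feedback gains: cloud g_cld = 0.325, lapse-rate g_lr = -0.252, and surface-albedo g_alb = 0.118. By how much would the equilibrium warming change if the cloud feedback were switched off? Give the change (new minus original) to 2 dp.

-0.35 K

Original: g = 0.191, ΔT = 0.986/(1−0.191) = 1.2188 K.
Without cloud: g' = -0.134, ΔT' = 0.986/(1+0.134) = 0.8695 K.
Change = 0.8695 − 1.2188 = -0.35 K.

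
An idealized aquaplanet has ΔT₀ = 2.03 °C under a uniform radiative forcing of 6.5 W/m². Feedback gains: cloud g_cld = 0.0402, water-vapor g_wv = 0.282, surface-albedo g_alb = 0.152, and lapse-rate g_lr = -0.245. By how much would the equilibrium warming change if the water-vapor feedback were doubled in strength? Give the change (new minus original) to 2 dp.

1.52 °C

Original: g = 0.2292, ΔT = 2.03/(1−0.2292) = 2.6336 °C.
With doubled water-vapor: g' = 0.5112, ΔT' = 2.03/(1−0.5112) = 4.1530 °C.
Change = 4.1530 − 2.6336 = 1.52 °C.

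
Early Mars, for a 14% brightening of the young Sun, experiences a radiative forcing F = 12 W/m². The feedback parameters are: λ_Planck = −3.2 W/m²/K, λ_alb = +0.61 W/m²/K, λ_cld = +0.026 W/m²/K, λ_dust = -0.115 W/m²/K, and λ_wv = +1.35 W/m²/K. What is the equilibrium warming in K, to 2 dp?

Net feedback parameter λ = (−3.2) + (+0.61) + (+0.026) + (-0.115) + (+1.35) = -1.329 W/m²/K.
ΔT = −F/λ = −12/(-1.329) = 9.03 K.

9.03 K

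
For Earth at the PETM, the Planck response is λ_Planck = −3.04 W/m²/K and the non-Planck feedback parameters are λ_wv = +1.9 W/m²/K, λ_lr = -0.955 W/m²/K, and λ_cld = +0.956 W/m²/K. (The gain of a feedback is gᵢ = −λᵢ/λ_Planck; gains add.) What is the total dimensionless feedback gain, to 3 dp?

0.625

Convert to gains: g_wv = 1.9/3.04 = 0.625; g_lr = -0.955/3.04 = -0.3141; g_cld = 0.956/3.04 = 0.3145.
Total gain g = 0.6254.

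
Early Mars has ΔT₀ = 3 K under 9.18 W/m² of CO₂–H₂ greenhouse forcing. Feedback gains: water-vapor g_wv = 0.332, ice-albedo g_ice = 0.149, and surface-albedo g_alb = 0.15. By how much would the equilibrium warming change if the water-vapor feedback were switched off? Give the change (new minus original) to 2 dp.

Original: g = 0.631, ΔT = 3/(1−0.631) = 8.1301 K.
Without water-vapor: g' = 0.299, ΔT' = 3/(1−0.299) = 4.2796 K.
Change = 4.2796 − 8.1301 = -3.85 K.

-3.85 K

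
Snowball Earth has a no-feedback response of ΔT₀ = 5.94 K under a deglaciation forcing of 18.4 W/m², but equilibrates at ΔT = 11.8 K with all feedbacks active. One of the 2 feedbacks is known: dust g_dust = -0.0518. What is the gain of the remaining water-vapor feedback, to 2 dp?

Amplification A = ΔT/ΔT₀ = 11.8/5.94 = 1.987.
Total gain g = 1 − 1/A = 1 − 1/1.987 = 0.4967.
The known gain is -0.0518.
g_wv = 0.4967 + 0.0518 = 0.55.

0.55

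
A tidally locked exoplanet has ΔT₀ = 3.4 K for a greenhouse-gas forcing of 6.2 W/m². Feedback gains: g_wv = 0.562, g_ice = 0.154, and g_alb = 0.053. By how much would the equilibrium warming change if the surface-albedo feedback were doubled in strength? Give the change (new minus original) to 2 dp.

4.38 K

Original: g = 0.769, ΔT = 3.4/(1−0.769) = 14.7186 K.
With doubled surface-albedo: g' = 0.822, ΔT' = 3.4/(1−0.822) = 19.1011 K.
Change = 19.1011 − 14.7186 = 4.38 K.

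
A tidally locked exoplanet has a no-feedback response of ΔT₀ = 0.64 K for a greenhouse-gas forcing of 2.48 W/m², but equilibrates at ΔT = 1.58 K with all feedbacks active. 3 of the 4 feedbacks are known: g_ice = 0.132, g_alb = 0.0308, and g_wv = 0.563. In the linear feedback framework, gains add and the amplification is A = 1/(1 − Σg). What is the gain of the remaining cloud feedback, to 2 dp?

Amplification A = ΔT/ΔT₀ = 1.58/0.64 = 2.469.
Total gain g = 1 − 1/A = 1 − 1/2.469 = 0.595.
Known gains sum to 0.132 + 0.0308 + 0.563 = 0.7258.
g_cld = 0.595 − 0.7258 = -0.13.

-0.13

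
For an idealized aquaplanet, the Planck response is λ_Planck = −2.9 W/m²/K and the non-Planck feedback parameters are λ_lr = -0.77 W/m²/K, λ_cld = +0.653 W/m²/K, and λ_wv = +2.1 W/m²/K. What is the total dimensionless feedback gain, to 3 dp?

Convert to gains: g_lr = -0.77/2.9 = -0.2655; g_cld = 0.653/2.9 = 0.2252; g_wv = 2.1/2.9 = 0.7241.
Total gain g = 0.6838.

0.684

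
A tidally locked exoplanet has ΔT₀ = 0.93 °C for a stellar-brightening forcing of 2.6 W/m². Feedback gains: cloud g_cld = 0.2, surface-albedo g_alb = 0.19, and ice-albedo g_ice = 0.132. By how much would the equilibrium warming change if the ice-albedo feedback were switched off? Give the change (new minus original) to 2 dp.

Original: g = 0.522, ΔT = 0.93/(1−0.522) = 1.9456 °C.
Without ice-albedo: g' = 0.39, ΔT' = 0.93/(1−0.39) = 1.5246 °C.
Change = 1.5246 − 1.9456 = -0.42 °C.

-0.42 °C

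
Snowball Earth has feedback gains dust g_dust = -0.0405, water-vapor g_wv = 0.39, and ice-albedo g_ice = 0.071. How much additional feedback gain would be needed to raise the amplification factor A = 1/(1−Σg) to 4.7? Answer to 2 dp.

0.37

Current total gain = 0.4205.
Target gain for A = 4.7: g* = 1 − 1/4.7 = 0.7872.
Additional gain needed = 0.7872 − 0.4205 = 0.37.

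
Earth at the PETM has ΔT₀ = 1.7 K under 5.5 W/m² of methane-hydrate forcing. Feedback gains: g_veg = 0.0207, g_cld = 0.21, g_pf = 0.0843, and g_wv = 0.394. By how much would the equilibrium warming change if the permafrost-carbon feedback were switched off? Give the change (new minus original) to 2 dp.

-1.31 K

Original: g = 0.709, ΔT = 1.7/(1−0.709) = 5.8419 K.
Without permafrost-carbon: g' = 0.6247, ΔT' = 1.7/(1−0.6247) = 4.5297 K.
Change = 4.5297 − 5.8419 = -1.31 K.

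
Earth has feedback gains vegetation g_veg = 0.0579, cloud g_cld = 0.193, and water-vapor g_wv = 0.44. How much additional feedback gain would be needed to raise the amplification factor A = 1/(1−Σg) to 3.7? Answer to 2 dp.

Current total gain = 0.6909.
Target gain for A = 3.7: g* = 1 − 1/3.7 = 0.7297.
Additional gain needed = 0.7297 − 0.6909 = 0.04.

0.04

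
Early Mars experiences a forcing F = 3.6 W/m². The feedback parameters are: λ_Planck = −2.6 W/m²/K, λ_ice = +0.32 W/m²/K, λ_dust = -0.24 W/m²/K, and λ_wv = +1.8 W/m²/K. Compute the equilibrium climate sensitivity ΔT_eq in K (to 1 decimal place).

5.0 K

Net feedback parameter λ = (−2.6) + (+0.32) + (-0.24) + (+1.8) = -0.72 W/m²/K.
ΔT = −F/λ = −3.6/(-0.72) = 5.0 K.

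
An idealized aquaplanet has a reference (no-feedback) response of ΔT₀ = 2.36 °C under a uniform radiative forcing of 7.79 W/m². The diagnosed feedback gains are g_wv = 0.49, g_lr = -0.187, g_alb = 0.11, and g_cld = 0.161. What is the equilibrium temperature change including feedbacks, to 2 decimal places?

Total gain g = 0.49 − 0.187 + 0.11 + 0.161 = 0.574.
Amplification A = 1/(1 − 0.574) = 2.347.
ΔT = 2.36 × 2.347 = 5.54 °C.

5.54 °C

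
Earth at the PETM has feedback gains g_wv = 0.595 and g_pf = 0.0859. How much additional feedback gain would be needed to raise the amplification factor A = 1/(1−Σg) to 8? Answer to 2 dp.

Current total gain = 0.6809.
Target gain for A = 8: g* = 1 − 1/8 = 0.875.
Additional gain needed = 0.875 − 0.6809 = 0.19.

0.19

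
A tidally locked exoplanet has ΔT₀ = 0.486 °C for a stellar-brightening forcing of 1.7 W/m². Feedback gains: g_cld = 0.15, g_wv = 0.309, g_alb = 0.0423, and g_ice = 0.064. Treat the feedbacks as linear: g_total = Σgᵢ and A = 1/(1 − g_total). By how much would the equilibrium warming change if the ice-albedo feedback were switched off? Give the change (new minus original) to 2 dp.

Original: g = 0.5653, ΔT = 0.486/(1−0.5653) = 1.1180 °C.
Without ice-albedo: g' = 0.5013, ΔT' = 0.486/(1−0.5013) = 0.9745 °C.
Change = 0.9745 − 1.1180 = -0.14 °C.

-0.14 °C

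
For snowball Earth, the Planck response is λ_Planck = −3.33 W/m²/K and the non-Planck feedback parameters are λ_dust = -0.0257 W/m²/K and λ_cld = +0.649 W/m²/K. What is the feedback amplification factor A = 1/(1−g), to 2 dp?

Convert to gains: g_dust = -0.0257/3.33 = -0.007718; g_cld = 0.649/3.33 = 0.1949.
Total gain g = 0.187182.
A = 1/(1 − 0.187182) = 1.23.

1.23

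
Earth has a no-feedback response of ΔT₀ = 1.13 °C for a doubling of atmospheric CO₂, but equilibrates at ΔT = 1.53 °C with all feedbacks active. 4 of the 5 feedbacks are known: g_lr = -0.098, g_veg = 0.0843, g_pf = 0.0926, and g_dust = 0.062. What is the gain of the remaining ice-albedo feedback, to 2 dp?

Amplification A = ΔT/ΔT₀ = 1.53/1.13 = 1.354.
Total gain g = 1 − 1/A = 1 − 1/1.354 = 0.2614.
Known gains sum to -0.098 + 0.0843 + 0.0926 + 0.062 = 0.1409.
g_ice = 0.2614 − 0.1409 = 0.12.

0.12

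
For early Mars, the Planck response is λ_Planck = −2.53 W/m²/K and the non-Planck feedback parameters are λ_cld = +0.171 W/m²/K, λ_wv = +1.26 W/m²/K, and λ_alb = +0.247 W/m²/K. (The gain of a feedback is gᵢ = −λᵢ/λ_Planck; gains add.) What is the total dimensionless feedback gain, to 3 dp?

0.663

Convert to gains: g_cld = 0.171/2.53 = 0.06759; g_wv = 1.26/2.53 = 0.498; g_alb = 0.247/2.53 = 0.09763.
Total gain g = 0.66322.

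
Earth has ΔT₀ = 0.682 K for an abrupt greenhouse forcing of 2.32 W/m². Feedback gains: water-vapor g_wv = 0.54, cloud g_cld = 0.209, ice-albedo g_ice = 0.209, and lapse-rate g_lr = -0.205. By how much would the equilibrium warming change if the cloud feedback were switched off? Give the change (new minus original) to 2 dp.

Original: g = 0.753, ΔT = 0.682/(1−0.753) = 2.7611 K.
Without cloud: g' = 0.544, ΔT' = 0.682/(1−0.544) = 1.4956 K.
Change = 1.4956 − 2.7611 = -1.27 K.

-1.27 K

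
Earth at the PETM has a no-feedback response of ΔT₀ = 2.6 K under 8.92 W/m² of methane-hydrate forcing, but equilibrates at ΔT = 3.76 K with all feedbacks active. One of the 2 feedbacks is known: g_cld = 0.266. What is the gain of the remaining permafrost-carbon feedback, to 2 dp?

Amplification A = ΔT/ΔT₀ = 3.76/2.6 = 1.446.
Total gain g = 1 − 1/A = 1 − 1/1.446 = 0.3084.
The known gain is 0.266.
g_pf = 0.3084 − 0.266 = 0.04.

0.04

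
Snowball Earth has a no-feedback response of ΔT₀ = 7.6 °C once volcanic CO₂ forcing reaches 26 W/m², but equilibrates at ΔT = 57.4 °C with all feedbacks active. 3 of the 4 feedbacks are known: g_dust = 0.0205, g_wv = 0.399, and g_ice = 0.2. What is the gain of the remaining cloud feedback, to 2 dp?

0.25

Amplification A = ΔT/ΔT₀ = 57.4/7.6 = 7.553.
Total gain g = 1 − 1/A = 1 − 1/7.553 = 0.8676.
Known gains sum to 0.0205 + 0.399 + 0.2 = 0.6195.
g_cld = 0.8676 − 0.6195 = 0.25.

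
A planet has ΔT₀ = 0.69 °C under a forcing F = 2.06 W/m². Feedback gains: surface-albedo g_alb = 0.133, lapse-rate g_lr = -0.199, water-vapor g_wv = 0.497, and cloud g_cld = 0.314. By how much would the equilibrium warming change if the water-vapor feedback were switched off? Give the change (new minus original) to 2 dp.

Original: g = 0.745, ΔT = 0.69/(1−0.745) = 2.7059 °C.
Without water-vapor: g' = 0.248, ΔT' = 0.69/(1−0.248) = 0.9176 °C.
Change = 0.9176 − 2.7059 = -1.79 °C.

-1.79 °C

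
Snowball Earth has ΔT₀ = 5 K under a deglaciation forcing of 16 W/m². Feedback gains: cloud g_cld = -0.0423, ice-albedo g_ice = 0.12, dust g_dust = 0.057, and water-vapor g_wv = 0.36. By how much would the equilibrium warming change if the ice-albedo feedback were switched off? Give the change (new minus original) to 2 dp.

Original: g = 0.4947, ΔT = 5/(1−0.4947) = 9.8951 K.
Without ice-albedo: g' = 0.3747, ΔT' = 5/(1−0.3747) = 7.9962 K.
Change = 7.9962 − 9.8951 = -1.90 K.

-1.90 K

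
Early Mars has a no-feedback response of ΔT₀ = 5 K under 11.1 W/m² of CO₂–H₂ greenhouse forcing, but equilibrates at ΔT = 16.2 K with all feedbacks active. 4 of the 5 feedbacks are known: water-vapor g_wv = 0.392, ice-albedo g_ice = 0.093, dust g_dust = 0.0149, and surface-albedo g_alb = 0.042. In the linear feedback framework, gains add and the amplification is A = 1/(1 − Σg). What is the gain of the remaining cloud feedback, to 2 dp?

Amplification A = ΔT/ΔT₀ = 16.2/5 = 3.24.
Total gain g = 1 − 1/A = 1 − 1/3.24 = 0.6914.
Known gains sum to 0.392 + 0.093 + 0.0149 + 0.042 = 0.5419.
g_cld = 0.6914 − 0.5419 = 0.15.

0.15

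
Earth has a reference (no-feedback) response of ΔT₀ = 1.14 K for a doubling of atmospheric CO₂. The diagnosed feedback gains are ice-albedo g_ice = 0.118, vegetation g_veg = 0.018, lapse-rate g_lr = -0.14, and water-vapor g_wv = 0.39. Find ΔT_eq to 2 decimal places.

Total gain g = 0.118 + 0.018 − 0.14 + 0.39 = 0.386.
Amplification A = 1/(1 − 0.386) = 1.629.
ΔT = 1.14 × 1.629 = 1.86 K.

1.86 K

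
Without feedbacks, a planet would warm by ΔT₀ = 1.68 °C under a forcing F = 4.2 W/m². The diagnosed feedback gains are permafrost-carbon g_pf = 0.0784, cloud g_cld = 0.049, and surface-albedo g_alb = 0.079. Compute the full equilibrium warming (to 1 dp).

Total gain g = 0.0784 + 0.049 + 0.079 = 0.2064.
Amplification A = 1/(1 − 0.2064) = 1.26.
ΔT = 1.68 × 1.26 = 2.1 °C.

2.1 °C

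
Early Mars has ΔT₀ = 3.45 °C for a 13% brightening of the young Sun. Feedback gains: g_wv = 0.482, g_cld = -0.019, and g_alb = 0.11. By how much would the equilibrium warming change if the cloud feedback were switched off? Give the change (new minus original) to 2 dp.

Original: g = 0.573, ΔT = 3.45/(1−0.573) = 8.0796 °C.
Without cloud: g' = 0.592, ΔT' = 3.45/(1−0.592) = 8.4559 °C.
Change = 8.4559 − 8.0796 = 0.38 °C.

0.38 °C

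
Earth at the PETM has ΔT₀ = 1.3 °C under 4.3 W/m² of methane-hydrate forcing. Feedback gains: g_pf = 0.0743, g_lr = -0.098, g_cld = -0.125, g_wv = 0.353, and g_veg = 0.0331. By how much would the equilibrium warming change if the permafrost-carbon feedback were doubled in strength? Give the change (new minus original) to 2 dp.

Original: g = 0.2374, ΔT = 1.3/(1−0.2374) = 1.7047 °C.
With doubled permafrost-carbon: g' = 0.3117, ΔT' = 1.3/(1−0.3117) = 1.8887 °C.
Change = 1.8887 − 1.7047 = 0.18 °C.

0.18 °C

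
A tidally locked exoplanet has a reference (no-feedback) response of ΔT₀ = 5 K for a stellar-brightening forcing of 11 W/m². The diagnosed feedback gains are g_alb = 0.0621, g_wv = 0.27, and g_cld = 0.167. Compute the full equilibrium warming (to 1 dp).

10.0 K

Total gain g = 0.0621 + 0.27 + 0.167 = 0.4991.
Amplification A = 1/(1 − 0.4991) = 1.996.
ΔT = 5 × 1.996 = 10.0 K.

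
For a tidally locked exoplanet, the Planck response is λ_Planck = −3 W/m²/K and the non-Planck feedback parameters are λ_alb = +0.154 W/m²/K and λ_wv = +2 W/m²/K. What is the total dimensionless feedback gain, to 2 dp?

0.72

Convert to gains: g_alb = 0.154/3 = 0.05133; g_wv = 2/3 = 0.6667.
Total gain g = 0.71803.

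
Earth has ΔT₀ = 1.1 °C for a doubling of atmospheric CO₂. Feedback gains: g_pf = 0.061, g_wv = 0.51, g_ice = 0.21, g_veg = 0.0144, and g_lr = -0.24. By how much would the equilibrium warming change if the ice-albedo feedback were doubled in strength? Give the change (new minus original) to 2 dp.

Original: g = 0.5554, ΔT = 1.1/(1−0.5554) = 2.4741 °C.
With doubled ice-albedo: g' = 0.7654, ΔT' = 1.1/(1−0.7654) = 4.6888 °C.
Change = 4.6888 − 2.4741 = 2.21 °C.

2.21 °C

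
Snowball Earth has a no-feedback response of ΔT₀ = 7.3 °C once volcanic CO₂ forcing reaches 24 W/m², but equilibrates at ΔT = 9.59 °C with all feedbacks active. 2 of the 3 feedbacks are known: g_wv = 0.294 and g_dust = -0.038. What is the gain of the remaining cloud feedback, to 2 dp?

-0.02

Amplification A = ΔT/ΔT₀ = 9.59/7.3 = 1.314.
Total gain g = 1 − 1/A = 1 − 1/1.314 = 0.239.
Known gains sum to 0.294 − 0.038 = 0.256.
g_cld = 0.239 − 0.256 = -0.02.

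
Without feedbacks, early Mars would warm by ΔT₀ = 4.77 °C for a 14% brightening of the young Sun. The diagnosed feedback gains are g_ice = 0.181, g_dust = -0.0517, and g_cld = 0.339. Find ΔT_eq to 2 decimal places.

8.97 °C

Total gain g = 0.181 − 0.0517 + 0.339 = 0.4683.
Amplification A = 1/(1 − 0.4683) = 1.881.
ΔT = 4.77 × 1.881 = 8.97 °C.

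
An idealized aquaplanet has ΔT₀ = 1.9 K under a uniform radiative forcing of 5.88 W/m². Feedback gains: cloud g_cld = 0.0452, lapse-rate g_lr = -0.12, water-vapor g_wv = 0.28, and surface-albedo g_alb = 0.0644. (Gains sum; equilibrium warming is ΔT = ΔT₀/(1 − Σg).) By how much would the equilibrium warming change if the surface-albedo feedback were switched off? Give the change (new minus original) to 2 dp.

-0.21 K

Original: g = 0.2696, ΔT = 1.9/(1−0.2696) = 2.6013 K.
Without surface-albedo: g' = 0.2052, ΔT' = 1.9/(1−0.2052) = 2.3905 K.
Change = 2.3905 − 2.6013 = -0.21 K.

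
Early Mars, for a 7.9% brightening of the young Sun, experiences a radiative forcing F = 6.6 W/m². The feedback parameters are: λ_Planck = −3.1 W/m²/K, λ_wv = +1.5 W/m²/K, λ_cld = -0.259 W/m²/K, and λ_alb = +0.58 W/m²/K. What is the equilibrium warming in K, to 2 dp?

5.16 K

Net feedback parameter λ = (−3.1) + (+1.5) + (-0.259) + (+0.58) = -1.279 W/m²/K.
ΔT = −F/λ = −6.6/(-1.279) = 5.16 K.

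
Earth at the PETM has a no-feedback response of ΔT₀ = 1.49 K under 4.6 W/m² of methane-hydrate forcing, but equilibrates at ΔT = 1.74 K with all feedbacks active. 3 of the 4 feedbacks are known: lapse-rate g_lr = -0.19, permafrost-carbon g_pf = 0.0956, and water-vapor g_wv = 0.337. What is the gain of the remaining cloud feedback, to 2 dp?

-0.10

Amplification A = ΔT/ΔT₀ = 1.74/1.49 = 1.168.
Total gain g = 1 − 1/A = 1 − 1/1.168 = 0.1438.
Known gains sum to -0.19 + 0.0956 + 0.337 = 0.2426.
g_cld = 0.1438 − 0.2426 = -0.10.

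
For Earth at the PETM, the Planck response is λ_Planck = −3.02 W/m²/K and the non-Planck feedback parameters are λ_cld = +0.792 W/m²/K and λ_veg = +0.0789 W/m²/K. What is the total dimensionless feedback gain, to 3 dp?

0.288

Convert to gains: g_cld = 0.792/3.02 = 0.2623; g_veg = 0.0789/3.02 = 0.02613.
Total gain g = 0.28843.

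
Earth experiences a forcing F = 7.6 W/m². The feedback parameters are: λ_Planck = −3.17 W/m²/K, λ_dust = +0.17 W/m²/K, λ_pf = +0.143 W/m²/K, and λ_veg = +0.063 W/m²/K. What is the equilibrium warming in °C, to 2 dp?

Net feedback parameter λ = (−3.17) + (+0.17) + (+0.143) + (+0.063) = -2.794 W/m²/K.
ΔT = −F/λ = −7.6/(-2.794) = 2.72 °C.

2.72 °C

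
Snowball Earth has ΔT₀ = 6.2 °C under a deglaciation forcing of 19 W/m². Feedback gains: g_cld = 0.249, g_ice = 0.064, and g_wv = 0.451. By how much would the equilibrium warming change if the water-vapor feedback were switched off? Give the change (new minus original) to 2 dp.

-17.25 °C

Original: g = 0.764, ΔT = 6.2/(1−0.764) = 26.2712 °C.
Without water-vapor: g' = 0.313, ΔT' = 6.2/(1−0.313) = 9.0247 °C.
Change = 9.0247 − 26.2712 = -17.25 °C.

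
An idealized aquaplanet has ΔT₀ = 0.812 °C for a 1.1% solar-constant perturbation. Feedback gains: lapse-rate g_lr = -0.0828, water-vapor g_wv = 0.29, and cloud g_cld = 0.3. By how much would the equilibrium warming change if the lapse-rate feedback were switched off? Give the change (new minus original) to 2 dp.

0.33 °C

Original: g = 0.5072, ΔT = 0.812/(1−0.5072) = 1.6477 °C.
Without lapse-rate: g' = 0.59, ΔT' = 0.812/(1−0.59) = 1.9805 °C.
Change = 1.9805 − 1.6477 = 0.33 °C.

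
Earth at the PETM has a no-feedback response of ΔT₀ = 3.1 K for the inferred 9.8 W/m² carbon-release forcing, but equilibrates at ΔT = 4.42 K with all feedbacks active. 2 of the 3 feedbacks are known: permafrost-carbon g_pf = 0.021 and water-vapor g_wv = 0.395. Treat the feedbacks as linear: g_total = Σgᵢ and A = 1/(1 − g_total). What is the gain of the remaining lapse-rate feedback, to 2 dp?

Amplification A = ΔT/ΔT₀ = 4.42/3.1 = 1.426.
Total gain g = 1 − 1/A = 1 − 1/1.426 = 0.2987.
Known gains sum to 0.021 + 0.395 = 0.416.
g_lr = 0.2987 − 0.416 = -0.12.

-0.12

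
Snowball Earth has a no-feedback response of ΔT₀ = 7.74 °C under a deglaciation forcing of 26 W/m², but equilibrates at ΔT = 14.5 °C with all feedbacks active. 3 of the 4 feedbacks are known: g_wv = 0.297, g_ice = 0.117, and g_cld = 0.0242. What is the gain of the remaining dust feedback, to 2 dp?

0.03

Amplification A = ΔT/ΔT₀ = 14.5/7.74 = 1.873.
Total gain g = 1 − 1/A = 1 − 1/1.873 = 0.4661.
Known gains sum to 0.297 + 0.117 + 0.0242 = 0.4382.
g_dust = 0.4661 − 0.4382 = 0.03.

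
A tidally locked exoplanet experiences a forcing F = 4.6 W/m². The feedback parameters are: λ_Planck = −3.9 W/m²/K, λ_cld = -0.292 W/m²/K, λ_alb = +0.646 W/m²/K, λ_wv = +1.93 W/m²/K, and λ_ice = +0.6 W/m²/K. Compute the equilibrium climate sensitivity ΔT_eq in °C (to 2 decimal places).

Net feedback parameter λ = (−3.9) + (-0.292) + (+0.646) + (+1.93) + (+0.6) = -1.016 W/m²/K.
ΔT = −F/λ = −4.6/(-1.016) = 4.53 °C.

4.53 °C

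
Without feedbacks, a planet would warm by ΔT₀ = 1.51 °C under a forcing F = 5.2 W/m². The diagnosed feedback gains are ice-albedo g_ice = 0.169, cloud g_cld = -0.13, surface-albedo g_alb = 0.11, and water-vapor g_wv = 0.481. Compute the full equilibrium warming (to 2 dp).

4.08 °C

Total gain g = 0.169 − 0.13 + 0.11 + 0.481 = 0.63.
Amplification A = 1/(1 − 0.63) = 2.703.
ΔT = 1.51 × 2.703 = 4.08 °C.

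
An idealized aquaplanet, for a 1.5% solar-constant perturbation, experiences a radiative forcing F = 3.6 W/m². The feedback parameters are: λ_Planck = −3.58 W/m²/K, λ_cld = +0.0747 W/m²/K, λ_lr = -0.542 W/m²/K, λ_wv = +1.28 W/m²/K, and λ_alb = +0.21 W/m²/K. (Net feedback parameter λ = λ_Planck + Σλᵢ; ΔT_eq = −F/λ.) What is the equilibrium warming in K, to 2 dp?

Net feedback parameter λ = (−3.58) + (+0.0747) + (-0.542) + (+1.28) + (+0.21) = -2.5573 W/m²/K.
ΔT = −F/λ = −3.6/(-2.5573) = 1.41 K.

1.41 K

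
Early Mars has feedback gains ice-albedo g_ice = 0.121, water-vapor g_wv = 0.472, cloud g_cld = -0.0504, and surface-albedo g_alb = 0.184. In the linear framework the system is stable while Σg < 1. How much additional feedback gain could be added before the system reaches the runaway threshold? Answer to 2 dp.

0.27

Current total gain = 0.121 + 0.472 − 0.0504 + 0.184 = 0.7266.
Margin to runaway = 1 − 0.7266 = 0.27.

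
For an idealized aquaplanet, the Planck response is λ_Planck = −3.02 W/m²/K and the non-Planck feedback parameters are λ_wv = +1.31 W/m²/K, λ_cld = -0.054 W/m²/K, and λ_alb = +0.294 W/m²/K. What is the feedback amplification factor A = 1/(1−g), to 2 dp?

2.05

Convert to gains: g_wv = 1.31/3.02 = 0.4338; g_cld = -0.054/3.02 = -0.01788; g_alb = 0.294/3.02 = 0.09735.
Total gain g = 0.51327.
A = 1/(1 − 0.51327) = 2.05.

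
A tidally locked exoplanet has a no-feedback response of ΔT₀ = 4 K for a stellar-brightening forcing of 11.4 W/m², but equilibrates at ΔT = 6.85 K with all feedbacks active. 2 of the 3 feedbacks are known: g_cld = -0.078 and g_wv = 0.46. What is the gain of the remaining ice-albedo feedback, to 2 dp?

0.03

Amplification A = ΔT/ΔT₀ = 6.85/4 = 1.712.
Total gain g = 1 − 1/A = 1 − 1/1.712 = 0.4159.
Known gains sum to -0.078 + 0.46 = 0.382.
g_ice = 0.4159 − 0.382 = 0.03.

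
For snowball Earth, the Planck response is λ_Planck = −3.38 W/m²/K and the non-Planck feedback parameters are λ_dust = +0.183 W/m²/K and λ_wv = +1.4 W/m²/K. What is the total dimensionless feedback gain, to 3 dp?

Convert to gains: g_dust = 0.183/3.38 = 0.05414; g_wv = 1.4/3.38 = 0.4142.
Total gain g = 0.46834.

0.468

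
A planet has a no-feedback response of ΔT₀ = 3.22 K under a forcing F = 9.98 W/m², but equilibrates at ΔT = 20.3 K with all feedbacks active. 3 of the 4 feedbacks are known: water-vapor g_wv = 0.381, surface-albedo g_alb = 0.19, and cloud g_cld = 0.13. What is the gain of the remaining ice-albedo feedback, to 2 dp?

0.14

Amplification A = ΔT/ΔT₀ = 20.3/3.22 = 6.304.
Total gain g = 1 − 1/A = 1 − 1/6.304 = 0.8414.
Known gains sum to 0.381 + 0.19 + 0.13 = 0.701.
g_ice = 0.8414 − 0.701 = 0.14.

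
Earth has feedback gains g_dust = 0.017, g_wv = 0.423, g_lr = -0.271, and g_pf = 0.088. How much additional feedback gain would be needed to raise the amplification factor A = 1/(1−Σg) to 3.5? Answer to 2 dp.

Current total gain = 0.257.
Target gain for A = 3.5: g* = 1 − 1/3.5 = 0.7143.
Additional gain needed = 0.7143 − 0.257 = 0.46.

0.46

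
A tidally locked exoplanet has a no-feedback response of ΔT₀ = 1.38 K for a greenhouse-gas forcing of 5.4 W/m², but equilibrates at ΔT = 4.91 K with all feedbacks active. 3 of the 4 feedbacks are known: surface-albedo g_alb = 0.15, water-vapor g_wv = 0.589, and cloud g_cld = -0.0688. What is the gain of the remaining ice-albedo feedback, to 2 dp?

0.05

Amplification A = ΔT/ΔT₀ = 4.91/1.38 = 3.558.
Total gain g = 1 − 1/A = 1 − 1/3.558 = 0.7189.
Known gains sum to 0.15 + 0.589 − 0.0688 = 0.6702.
g_ice = 0.7189 − 0.6702 = 0.05.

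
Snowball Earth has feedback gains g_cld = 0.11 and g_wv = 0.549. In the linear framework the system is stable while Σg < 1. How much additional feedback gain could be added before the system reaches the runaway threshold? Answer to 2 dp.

Current total gain = 0.11 + 0.549 = 0.659.
Margin to runaway = 1 − 0.659 = 0.34.

0.34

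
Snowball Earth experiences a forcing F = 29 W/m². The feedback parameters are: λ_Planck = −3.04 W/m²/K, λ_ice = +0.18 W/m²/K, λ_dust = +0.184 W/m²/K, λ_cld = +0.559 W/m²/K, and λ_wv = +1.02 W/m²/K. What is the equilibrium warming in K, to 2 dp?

Net feedback parameter λ = (−3.04) + (+0.18) + (+0.184) + (+0.559) + (+1.02) = -1.097 W/m²/K.
ΔT = −F/λ = −29/(-1.097) = 26.44 K.

26.44 K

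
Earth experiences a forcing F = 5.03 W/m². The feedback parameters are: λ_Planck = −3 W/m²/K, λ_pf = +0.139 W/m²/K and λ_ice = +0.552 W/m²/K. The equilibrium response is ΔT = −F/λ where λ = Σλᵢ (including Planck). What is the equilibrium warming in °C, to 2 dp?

Net feedback parameter λ = (−3) + (+0.139) + (+0.552) = -2.309 W/m²/K.
ΔT = −F/λ = −5.03/(-2.309) = 2.18 °C.

2.18 °C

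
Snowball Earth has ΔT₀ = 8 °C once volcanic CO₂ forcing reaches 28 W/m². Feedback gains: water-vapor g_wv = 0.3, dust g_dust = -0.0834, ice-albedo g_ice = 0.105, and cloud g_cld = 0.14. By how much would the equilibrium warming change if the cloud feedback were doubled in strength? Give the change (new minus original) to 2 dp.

5.22 °C

Original: g = 0.4616, ΔT = 8/(1−0.4616) = 14.8588 °C.
With doubled cloud: g' = 0.6016, ΔT' = 8/(1−0.6016) = 20.0803 °C.
Change = 20.0803 − 14.8588 = 5.22 °C.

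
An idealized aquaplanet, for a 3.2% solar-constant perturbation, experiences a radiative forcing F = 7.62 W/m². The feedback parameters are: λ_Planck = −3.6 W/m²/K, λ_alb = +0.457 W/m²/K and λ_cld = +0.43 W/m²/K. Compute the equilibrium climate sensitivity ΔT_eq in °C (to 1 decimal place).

2.8 °C

Net feedback parameter λ = (−3.6) + (+0.457) + (+0.43) = -2.713 W/m²/K.
ΔT = −F/λ = −7.62/(-2.713) = 2.8 °C.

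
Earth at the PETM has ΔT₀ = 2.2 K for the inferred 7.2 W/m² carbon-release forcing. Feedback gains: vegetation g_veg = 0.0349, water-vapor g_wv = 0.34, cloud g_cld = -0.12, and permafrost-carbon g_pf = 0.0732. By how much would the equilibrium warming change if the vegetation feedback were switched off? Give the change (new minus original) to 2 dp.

-0.16 K

Original: g = 0.3281, ΔT = 2.2/(1−0.3281) = 3.2743 K.
Without vegetation: g' = 0.2932, ΔT' = 2.2/(1−0.2932) = 3.1126 K.
Change = 3.1126 − 3.2743 = -0.16 K.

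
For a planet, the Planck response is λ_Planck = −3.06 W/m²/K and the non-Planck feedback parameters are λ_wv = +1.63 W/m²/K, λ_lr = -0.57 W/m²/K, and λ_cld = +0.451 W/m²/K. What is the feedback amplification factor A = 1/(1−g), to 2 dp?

Convert to gains: g_wv = 1.63/3.06 = 0.5327; g_lr = -0.57/3.06 = -0.1863; g_cld = 0.451/3.06 = 0.1474.
Total gain g = 0.4938.
A = 1/(1 − 0.4938) = 1.98.

1.98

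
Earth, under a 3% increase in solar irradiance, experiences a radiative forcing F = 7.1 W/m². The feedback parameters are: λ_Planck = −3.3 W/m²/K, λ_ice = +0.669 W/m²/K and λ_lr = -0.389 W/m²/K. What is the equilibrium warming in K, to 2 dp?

Net feedback parameter λ = (−3.3) + (+0.669) + (-0.389) = -3.02 W/m²/K.
ΔT = −F/λ = −7.1/(-3.02) = 2.35 K.

2.35 K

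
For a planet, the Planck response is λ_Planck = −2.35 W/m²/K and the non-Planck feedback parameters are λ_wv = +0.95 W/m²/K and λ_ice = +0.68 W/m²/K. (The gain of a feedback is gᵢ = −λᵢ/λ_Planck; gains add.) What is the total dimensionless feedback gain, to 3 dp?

0.694

Convert to gains: g_wv = 0.95/2.35 = 0.4043; g_ice = 0.68/2.35 = 0.2894.
Total gain g = 0.6937.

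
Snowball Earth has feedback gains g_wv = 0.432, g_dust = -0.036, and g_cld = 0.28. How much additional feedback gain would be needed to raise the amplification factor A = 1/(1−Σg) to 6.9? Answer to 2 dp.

Current total gain = 0.676.
Target gain for A = 6.9: g* = 1 − 1/6.9 = 0.8551.
Additional gain needed = 0.8551 − 0.676 = 0.18.

0.18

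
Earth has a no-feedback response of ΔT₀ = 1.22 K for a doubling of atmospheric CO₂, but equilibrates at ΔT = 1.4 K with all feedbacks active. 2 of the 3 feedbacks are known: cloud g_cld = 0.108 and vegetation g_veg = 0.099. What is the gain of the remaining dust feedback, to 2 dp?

Amplification A = ΔT/ΔT₀ = 1.4/1.22 = 1.148.
Total gain g = 1 − 1/A = 1 − 1/1.148 = 0.1289.
Known gains sum to 0.108 + 0.099 = 0.207.
g_dust = 0.1289 − 0.207 = -0.08.

-0.08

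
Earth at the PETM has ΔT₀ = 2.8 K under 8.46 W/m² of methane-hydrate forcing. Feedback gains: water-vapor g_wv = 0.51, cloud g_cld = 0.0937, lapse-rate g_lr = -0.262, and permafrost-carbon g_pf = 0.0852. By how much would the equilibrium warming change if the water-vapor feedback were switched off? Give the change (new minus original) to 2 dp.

Original: g = 0.4269, ΔT = 2.8/(1−0.4269) = 4.8857 K.
Without water-vapor: g' = -0.0831, ΔT' = 2.8/(1+0.0831) = 2.5852 K.
Change = 2.5852 − 4.8857 = -2.30 K.

-2.30 K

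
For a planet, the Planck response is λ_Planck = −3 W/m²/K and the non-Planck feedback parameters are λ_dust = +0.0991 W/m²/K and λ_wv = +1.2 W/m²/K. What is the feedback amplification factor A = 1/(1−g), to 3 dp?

1.764

Convert to gains: g_dust = 0.0991/3 = 0.03303; g_wv = 1.2/3 = 0.4.
Total gain g = 0.43303.
A = 1/(1 − 0.43303) = 1.764.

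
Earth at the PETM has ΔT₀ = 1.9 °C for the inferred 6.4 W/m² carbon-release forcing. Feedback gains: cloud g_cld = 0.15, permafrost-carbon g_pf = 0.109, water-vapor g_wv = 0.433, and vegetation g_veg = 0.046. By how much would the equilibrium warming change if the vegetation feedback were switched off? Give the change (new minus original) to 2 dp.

Original: g = 0.738, ΔT = 1.9/(1−0.738) = 7.2519 °C.
Without vegetation: g' = 0.692, ΔT' = 1.9/(1−0.692) = 6.1688 °C.
Change = 6.1688 − 7.2519 = -1.08 °C.

-1.08 °C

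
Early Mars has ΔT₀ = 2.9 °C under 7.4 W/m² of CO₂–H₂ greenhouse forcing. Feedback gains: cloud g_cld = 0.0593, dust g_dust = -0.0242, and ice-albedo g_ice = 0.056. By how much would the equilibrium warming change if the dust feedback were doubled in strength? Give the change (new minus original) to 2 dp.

Original: g = 0.0911, ΔT = 2.9/(1−0.0911) = 3.1907 °C.
With doubled dust: g' = 0.0669, ΔT' = 2.9/(1−0.0669) = 3.1079 °C.
Change = 3.1079 − 3.1907 = -0.08 °C.

-0.08 °C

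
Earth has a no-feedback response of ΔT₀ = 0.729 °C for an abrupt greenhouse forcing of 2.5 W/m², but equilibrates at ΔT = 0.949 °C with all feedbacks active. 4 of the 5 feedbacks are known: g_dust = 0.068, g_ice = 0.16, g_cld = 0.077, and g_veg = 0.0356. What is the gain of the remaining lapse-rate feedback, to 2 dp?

-0.11

Amplification A = ΔT/ΔT₀ = 0.949/0.729 = 1.302.
Total gain g = 1 − 1/A = 1 − 1/1.302 = 0.232.
Known gains sum to 0.068 + 0.16 + 0.077 + 0.0356 = 0.3406.
g_lr = 0.232 − 0.3406 = -0.11.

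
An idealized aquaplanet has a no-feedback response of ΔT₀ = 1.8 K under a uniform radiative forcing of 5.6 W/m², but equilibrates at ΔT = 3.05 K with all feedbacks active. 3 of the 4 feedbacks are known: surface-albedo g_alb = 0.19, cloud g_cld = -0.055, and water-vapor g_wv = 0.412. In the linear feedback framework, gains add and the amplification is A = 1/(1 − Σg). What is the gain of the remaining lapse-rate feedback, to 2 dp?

-0.14

Amplification A = ΔT/ΔT₀ = 3.05/1.8 = 1.694.
Total gain g = 1 − 1/A = 1 − 1/1.694 = 0.4097.
Known gains sum to 0.19 − 0.055 + 0.412 = 0.547.
g_lr = 0.4097 − 0.547 = -0.14.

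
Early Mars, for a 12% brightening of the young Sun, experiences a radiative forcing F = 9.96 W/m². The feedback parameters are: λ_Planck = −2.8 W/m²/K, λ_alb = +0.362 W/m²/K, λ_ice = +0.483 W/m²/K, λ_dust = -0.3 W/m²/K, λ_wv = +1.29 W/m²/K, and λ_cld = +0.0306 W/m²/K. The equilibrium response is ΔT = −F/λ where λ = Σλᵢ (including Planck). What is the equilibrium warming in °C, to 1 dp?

10.7 °C

Net feedback parameter λ = (−2.8) + (+0.362) + (+0.483) + (-0.3) + (+1.29) + (+0.0306) = -0.9344 W/m²/K.
ΔT = −F/λ = −9.96/(-0.9344) = 10.7 °C.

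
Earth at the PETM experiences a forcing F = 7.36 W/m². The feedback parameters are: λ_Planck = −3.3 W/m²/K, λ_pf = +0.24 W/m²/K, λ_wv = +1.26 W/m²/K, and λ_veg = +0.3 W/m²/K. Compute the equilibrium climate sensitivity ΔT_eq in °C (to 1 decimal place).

Net feedback parameter λ = (−3.3) + (+0.24) + (+1.26) + (+0.3) = -1.5 W/m²/K.
ΔT = −F/λ = −7.36/(-1.5) = 4.9 °C.

4.9 °C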